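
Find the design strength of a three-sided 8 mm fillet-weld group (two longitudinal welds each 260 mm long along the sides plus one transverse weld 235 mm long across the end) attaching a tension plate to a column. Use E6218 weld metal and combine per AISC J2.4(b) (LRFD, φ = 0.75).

φR_n ≈ 1250 kN

E62XX → F_EXX = 620 MPa.
t_e = 0.707 × 8 = 5.656 mm.
R_nwl = 0.6 × 620 × 5.656 × 520 × 10⁻³ = 1094 kN (longitudinal, 2 welds).
R_nwt = 0.6 × 620 × 5.656 × 235 × 10⁻³ = 494.4 kN (transverse, base value).
(i) R_nwl + R_nwt = 1589 kN; (ii) 0.85 R_nwl + 1.5 R_nwt = 1672 kN.
R_n = max = 1672 kN [governs: (ii)]; φR_n = 1254 kN.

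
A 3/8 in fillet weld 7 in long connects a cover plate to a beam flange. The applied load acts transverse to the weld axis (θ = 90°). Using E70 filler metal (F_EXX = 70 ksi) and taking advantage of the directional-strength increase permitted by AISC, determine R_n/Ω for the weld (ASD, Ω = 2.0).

R_n/Ω ≈ 58.5 kips

t_e = 0.707 × 0.375 = 0.2651 in; A_we = 0.2651 × 7 = 1.856 in².
Directional factor: 1.0 + 0.5 sin^1.5(90°) = 1.5.
F_nw = 0.6 × 70 × 1.5 = 63 ksi.
R_n/Ω = (63 × 1.856) / 2.0 = 58.46 kips.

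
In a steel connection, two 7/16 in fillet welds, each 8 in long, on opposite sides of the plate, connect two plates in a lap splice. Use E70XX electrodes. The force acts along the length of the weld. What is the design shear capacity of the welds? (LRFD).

E70XX → F_EXX = 70 ksi.
Effective throat t_e = 0.707 × 0.4375 = 0.3093 in.
Total length L = 16 in; A_we = 0.3093 × 16 = 4.949 in².
F_nw = 0.6 F_EXX = 0.6 × 70 = 42 ksi.
φR_n = 0.75 × 42 × 4.949 = 155.9 kip.

φR_n ≈ 156 kip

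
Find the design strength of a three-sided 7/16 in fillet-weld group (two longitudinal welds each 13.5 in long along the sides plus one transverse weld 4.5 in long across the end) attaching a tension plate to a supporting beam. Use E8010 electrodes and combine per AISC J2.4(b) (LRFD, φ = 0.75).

E80XX → F_EXX = 80 ksi.
t_e = 0.707 × 0.4375 = 0.3093 in.
R_nwl = 0.6 × 80 × 0.3093 × 27 = 400.9 kip (longitudinal, 2 welds).
R_nwt = 0.6 × 80 × 0.3093 × 4.5 = 66.81 kip (transverse, base value).
(i) R_nwl + R_nwt = 467.7 kip; (ii) 0.85 R_nwl + 1.5 R_nwt = 441 kip.
R_n = max = 467.7 kip [governs: (i)]; φR_n = 350.8 kip.

φR_n ≈ 351 kip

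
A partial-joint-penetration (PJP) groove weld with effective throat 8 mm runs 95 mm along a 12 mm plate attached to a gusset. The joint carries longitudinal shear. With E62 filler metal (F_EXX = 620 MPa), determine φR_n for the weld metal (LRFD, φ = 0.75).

φR_n ≈ 212 kN

Effective throat (given) t_e = 8 mm.
A_we = 8 × 95 = 760 mm².
F_nw = 0.6 F_EXX = 372 MPa.
φR_n = 0.75 × 372 × 760 × 10⁻³ = 212 kN.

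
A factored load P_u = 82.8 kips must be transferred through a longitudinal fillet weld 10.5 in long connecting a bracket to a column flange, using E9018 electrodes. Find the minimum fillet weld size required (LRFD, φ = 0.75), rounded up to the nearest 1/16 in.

w = 5/16 in

E90XX → F_EXX = 90 ksi.
Total weld length L = 10.5 in.
Required throat t_e = P_u / (φ × 0.6 F_EXX × L) = 82.8 / (0.75 × 0.6 × 90 × 10.5) = 0.1947 in.
Required leg w = t_e / 0.707 = 0.2754 in → use 5/16 in.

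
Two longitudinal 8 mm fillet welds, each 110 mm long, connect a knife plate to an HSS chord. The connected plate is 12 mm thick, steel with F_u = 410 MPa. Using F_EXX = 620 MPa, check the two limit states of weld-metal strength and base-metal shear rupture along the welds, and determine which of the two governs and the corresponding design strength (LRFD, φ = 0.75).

t_e = 0.707 × 8 = 5.656 mm; L = 220 mm.
Weld metal: φR_n = 0.75 × 0.6 × 620 × 5.656 × 220 × 10⁻³ = 347.2 kN.
Base metal (shear rupture): φR_n = 0.75 × 0.6 × 410 × 12 × 220 × 10⁻³ = 487.1 kN.
Governing: weld metal.

φR_n ≈ 347 kN (weld metal governs)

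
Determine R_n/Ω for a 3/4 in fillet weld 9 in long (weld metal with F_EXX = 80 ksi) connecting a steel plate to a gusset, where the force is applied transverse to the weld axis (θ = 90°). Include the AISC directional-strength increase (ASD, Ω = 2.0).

R_n/Ω ≈ 172 kip

t_e = 0.707 × 0.75 = 0.5302 in; A_we = 0.5302 × 9 = 4.772 in².
Directional factor: 1.0 + 0.5 sin^1.5(90°) = 1.5.
F_nw = 0.6 × 80 × 1.5 = 72 ksi.
R_n/Ω = (72 × 4.772) / 2.0 = 171.8 kip.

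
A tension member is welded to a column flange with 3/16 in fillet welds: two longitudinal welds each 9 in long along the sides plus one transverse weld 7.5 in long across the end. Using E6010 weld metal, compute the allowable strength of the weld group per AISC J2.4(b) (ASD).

E60XX → F_EXX = 60 ksi.
t_e = 0.707 × 0.1875 = 0.1326 in.
R_nwl = 0.6 × 60 × 0.1326 × 18 = 85.9 kips (longitudinal, 2 welds).
R_nwt = 0.6 × 60 × 0.1326 × 7.5 = 35.79 kips (transverse, base value).
(i) R_nwl + R_nwt = 121.7 kips; (ii) 0.85 R_nwl + 1.5 R_nwt = 126.7 kips.
R_n = max = 126.7 kips [governs: (ii)]; R_n/Ω = 63.35 kips.

R_n/Ω ≈ 63.4 kips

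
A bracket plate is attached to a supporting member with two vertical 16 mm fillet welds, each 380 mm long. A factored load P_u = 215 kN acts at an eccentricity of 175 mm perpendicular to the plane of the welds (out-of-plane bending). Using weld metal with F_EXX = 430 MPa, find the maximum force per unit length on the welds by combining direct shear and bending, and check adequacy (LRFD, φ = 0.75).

f_max ≈ 831 N/mm; adequate

L_w = 2 × 380 = 760 mm; section modulus (unit throat) S = 2 × L²/6 = 48130 mm².
Direct shear f_v = P/L_w = 215×10³/760 = 282.9 N/mm.
Moment M = P × e = 215×10³ × 175 = 37625000 N·mm; bending f_b = M/S = 781.7 N/mm.
f_max = √(f_v² + f_b²) = √(282.9² + 781.7²) = 831.3 N/mm.
φr_n = 0.75 × 0.6 × 430 × (0.707 × 16) = 2189 N/mm → adequate.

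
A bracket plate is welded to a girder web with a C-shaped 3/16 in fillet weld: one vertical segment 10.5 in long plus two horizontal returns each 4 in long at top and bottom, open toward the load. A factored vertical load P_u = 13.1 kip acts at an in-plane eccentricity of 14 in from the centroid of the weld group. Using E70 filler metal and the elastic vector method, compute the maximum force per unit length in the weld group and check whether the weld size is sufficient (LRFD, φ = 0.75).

f_max ≈ 3.66 kip/in; adequate

E70XX → F_EXX = 70 ksi.
Total weld length L_w = 18.5 in. Treat welds as unit-width lines.
Centroid: x̄ = 2×4×2 / 18.5 = 0.8649 in from the vertical weld.
Polar moment about centroid: J = I_x + I_y = [10.5³/12 + 2×4×5.25²] + [10.5×0.8649² + 2(4³/12 + 4×1.135²)] = 345.8 in³.
Direct shear f_v = P/L_w = 13.1 / 18.5 = 0.7081 kip/in (vertical).
Torsion M = P·e = 13.1 × 14 = 183.4 kip·in.
Critical point at (x, y) = (3.135, 5.25) from centroid. f_tx = M·y/J = 2.784 kip/in; f_ty = M·x/J = 1.663 kip/in.
Resultant f_max = √[f_tx² + (f_v + f_ty)²] = √[2.784² + (0.7081 + 1.663)²] = 3.657 kip/in.
Capacity per unit length: φr_n = 0.75 × 0.6 × 70 × (0.707 × 0.1875) = 4.176 kip/in.
3.657 ≤ 4.176 → adequate.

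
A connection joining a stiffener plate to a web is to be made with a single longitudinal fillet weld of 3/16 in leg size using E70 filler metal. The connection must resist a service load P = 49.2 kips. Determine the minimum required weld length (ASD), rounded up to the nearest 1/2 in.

L = 18 in

E70XX → F_EXX = 70 ksi.
Throat t_e = 0.707 × 0.1875 = 0.1326 in.
r_n/Ω = (0.6 × 70 × 0.1326) / 2.0 = 2.784 kip/in.
L_req = P / (r_n/Ω) = 49.2 / 2.784 = 17.67 in total.
Round up → use L = 18 in.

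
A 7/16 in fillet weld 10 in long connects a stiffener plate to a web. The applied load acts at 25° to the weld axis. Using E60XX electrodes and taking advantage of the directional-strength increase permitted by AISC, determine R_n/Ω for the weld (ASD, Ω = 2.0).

R_n/Ω ≈ 63.3 kips

E60XX → F_EXX = 60 ksi.
t_e = 0.707 × 0.4375 = 0.3093 in; A_we = 0.3093 × 10 = 3.093 in².
Directional factor: 1.0 + 0.5 sin^1.5(25°) = 1.137.
F_nw = 0.6 × 60 × 1.137 = 40.95 ksi.
R_n/Ω = (40.95 × 3.093) / 2.0 = 63.32 kips.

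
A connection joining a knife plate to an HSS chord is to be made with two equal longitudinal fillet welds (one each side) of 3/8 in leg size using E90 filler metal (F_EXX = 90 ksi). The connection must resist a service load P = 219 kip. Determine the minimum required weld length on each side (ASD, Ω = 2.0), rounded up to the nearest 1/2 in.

L = 15.5 in on each side

Throat t_e = 0.707 × 0.375 = 0.2651 in.
r_n/Ω = (0.6 × 90 × 0.2651) / 2.0 = 7.158 kip/in.
L_req = P / (r_n/Ω) = 219 / 7.158 = 30.59 in total.
Per side: 30.59 / 2 = 15.3 in.
Round up → use L = 15.5 in on each side.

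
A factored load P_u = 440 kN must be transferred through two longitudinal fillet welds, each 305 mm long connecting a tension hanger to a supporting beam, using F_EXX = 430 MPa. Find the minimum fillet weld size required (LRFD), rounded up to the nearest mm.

Total weld length L = 610 mm.
Required throat t_e = P_u / (φ × 0.6 F_EXX × L) = 440 / (0.75 × 0.6 × 430 × 610 × 10⁻³) = 3.728 mm.
Required leg w = t_e / 0.707 = 5.273 mm → use 6 mm.

w = 6 mm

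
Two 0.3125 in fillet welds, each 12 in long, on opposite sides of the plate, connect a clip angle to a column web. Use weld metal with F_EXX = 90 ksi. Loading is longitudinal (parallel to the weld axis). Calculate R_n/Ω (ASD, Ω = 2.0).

R_n/Ω ≈ 143 kips

Effective throat t_e = 0.707 × 0.3125 = 0.2209 in.
Total length L = 24 in; A_we = 0.2209 × 24 = 5.302 in².
F_nw = 0.6 F_EXX = 0.6 × 90 = 54 ksi.
R_n = 54 × 5.302 = 286.3 kips; R_n/Ω = 286.3/2.0 = 143.2 kips.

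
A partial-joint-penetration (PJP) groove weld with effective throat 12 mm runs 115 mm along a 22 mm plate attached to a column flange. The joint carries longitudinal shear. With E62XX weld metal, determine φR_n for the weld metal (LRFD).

E62XX → F_EXX = 620 MPa.
Effective throat (given) t_e = 12 mm.
A_we = 12 × 115 = 1380 mm².
F_nw = 0.6 F_EXX = 372 MPa.
φR_n = 0.75 × 372 × 1380 × 10⁻³ = 385 kN.

φR_n ≈ 385 kN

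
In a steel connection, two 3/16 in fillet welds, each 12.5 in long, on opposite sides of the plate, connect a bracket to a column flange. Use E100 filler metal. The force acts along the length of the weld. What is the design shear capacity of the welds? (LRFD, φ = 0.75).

E100XX → F_EXX = 100 ksi.
Effective throat t_e = 0.707 × 0.1875 = 0.1326 in.
Total length L = 25 in; A_we = 0.1326 × 25 = 3.314 in².
F_nw = 0.6 F_EXX = 0.6 × 100 = 60 ksi.
φR_n = 0.75 × 60 × 3.314 = 149.1 kip.

φR_n ≈ 149 kip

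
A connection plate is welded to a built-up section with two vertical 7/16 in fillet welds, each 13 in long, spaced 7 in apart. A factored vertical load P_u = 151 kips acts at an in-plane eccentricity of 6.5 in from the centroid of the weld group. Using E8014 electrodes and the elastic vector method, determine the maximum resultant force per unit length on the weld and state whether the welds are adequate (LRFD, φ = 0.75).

E80XX → F_EXX = 80 ksi.
Total weld length L_w = 26 in. Treat welds as unit-width lines.
Polar moment about centroid: J = 2[d³/12 + d(b/2)²] = 2[13³/12 + 13×3.5²] = 684.7 in³.
Direct shear f_v = P/L_w = 151 / 26 = 5.808 kip/in (vertical).
Torsion M = P·e = 151 × 6.5 = 981.5 kip·in.
Critical point at (x, y) = (3.5, 6.5) from centroid. f_tx = M·y/J = 9.318 kip/in; f_ty = M·x/J = 5.017 kip/in.
Resultant f_max = √[f_tx² + (f_v + f_ty)²] = √[9.318² + (5.808 + 5.017)²] = 14.28 kip/in.
Capacity per unit length: φr_n = 0.75 × 0.6 × 80 × (0.707 × 0.4375) = 11.14 kip/in.
14.28 > 11.14 → NOT adequate.

f_max ≈ 14.3 kip/in; NOT adequate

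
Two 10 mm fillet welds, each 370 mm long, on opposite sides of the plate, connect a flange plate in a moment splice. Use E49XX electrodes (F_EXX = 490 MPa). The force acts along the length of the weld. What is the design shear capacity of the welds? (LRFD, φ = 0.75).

φR_n ≈ 1150 kN

Effective throat t_e = 0.707 × 10 = 7.07 mm.
Total length L = 740 mm; A_we = 7.07 × 740 = 5232 mm².
F_nw = 0.6 F_EXX = 0.6 × 490 = 294 MPa.
φR_n = 0.75 × 294 × 5232 × 10⁻³ = 1154 kN.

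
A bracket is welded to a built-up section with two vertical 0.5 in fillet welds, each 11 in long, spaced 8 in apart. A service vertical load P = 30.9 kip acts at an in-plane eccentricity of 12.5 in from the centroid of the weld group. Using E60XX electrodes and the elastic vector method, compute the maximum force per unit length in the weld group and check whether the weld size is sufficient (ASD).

f_max ≈ 5.52 kip/in; adequate

E60XX → F_EXX = 60 ksi.
Total weld length L_w = 22 in. Treat welds as unit-width lines.
Polar moment about centroid: J = 2[d³/12 + d(b/2)²] = 2[11³/12 + 11×4²] = 573.8 in³.
Direct shear f_v = P/L_w = 30.9 / 22 = 1.405 kip/in (vertical).
Torsion M = P·e = 30.9 × 12.5 = 386.25 kip·in.
Critical point at (x, y) = (4, 5.5) from centroid. f_tx = M·y/J = 3.702 kip/in; f_ty = M·x/J = 2.692 kip/in.
Resultant f_max = √[f_tx² + (f_v + f_ty)²] = √[3.702² + (1.405 + 2.692)²] = 5.522 kip/in.
Capacity per unit length: r_n/Ω = (1/2.0) × 0.6 × 60 × (0.707 × 0.5) = 6.363 kip/in.
5.522 ≤ 6.363 → adequate.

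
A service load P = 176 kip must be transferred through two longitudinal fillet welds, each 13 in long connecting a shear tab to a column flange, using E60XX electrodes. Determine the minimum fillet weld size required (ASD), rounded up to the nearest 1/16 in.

E60XX → F_EXX = 60 ksi.
Total weld length L = 26 in.
Required throat t_e = P × Ω / (0.6 F_EXX × L) = 176 × 2.0 / (0.6 × 60 × 26) = 0.3761 in.
Required leg w = t_e / 0.707 = 0.5319 in → use 9/16 in.

w = 9/16 in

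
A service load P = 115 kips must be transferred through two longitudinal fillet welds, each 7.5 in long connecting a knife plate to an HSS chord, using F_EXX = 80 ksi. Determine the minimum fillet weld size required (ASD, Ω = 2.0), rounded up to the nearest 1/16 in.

Total weld length L = 15 in.
Required throat t_e = P × Ω / (0.6 F_EXX × L) = 115 × 2.0 / (0.6 × 80 × 15) = 0.3194 in.
Required leg w = t_e / 0.707 = 0.4518 in → use 1/2 in.

w = 1/2 in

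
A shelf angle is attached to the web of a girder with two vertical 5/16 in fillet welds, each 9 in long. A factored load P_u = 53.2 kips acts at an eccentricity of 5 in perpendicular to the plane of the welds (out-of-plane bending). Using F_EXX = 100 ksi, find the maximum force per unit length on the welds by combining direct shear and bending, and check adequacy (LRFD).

L_w = 2 × 9 = 18 in; section modulus (unit throat) S = 2 × L²/6 = 27 in².
Direct shear f_v = P/L_w = 53.2/18 = 2.956 kip/in.
Moment M = P × e = 53.2 × 5 = 266 kip·in; bending f_b = M/S = 9.852 kip/in.
f_max = √(f_v² + f_b²) = √(2.956² + 9.852²) = 10.29 kip/in.
φr_n = 0.75 × 0.6 × 100 × (0.707 × 0.3125) = 9.942 kip/in → NOT adequate.

f_max ≈ 10.3 kip/in; NOT adequate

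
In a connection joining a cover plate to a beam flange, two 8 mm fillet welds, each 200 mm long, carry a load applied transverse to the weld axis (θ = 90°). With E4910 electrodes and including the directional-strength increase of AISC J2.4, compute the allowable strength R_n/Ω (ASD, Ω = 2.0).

E49XX → F_EXX = 490 MPa.
t_e = 0.707 × 8 = 5.656 mm; A_we = 5.656 × 400 = 2262 mm².
Directional factor: 1.0 + 0.5 sin^1.5(90°) = 1.5.
F_nw = 0.6 × 490 × 1.5 = 441 MPa.
R_n/Ω = (441 × 2262) / 2.0 × 10⁻³ = 498.9 kN.

R_n/Ω ≈ 499 kN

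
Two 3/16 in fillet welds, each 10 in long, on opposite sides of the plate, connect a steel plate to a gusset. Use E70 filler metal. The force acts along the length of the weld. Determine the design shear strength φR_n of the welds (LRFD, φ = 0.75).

φR_n ≈ 83.5 kip

E70XX → F_EXX = 70 ksi.
Effective throat t_e = 0.707 × 0.1875 = 0.1326 in.
Total length L = 20 in; A_we = 0.1326 × 20 = 2.651 in².
F_nw = 0.6 F_EXX = 0.6 × 70 = 42 ksi.
φR_n = 0.75 × 42 × 2.651 = 83.51 kip.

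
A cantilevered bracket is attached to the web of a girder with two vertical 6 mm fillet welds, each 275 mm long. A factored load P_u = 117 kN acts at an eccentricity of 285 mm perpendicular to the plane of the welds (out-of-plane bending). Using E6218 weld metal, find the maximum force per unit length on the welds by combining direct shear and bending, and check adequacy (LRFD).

E62XX → F_EXX = 620 MPa.
L_w = 2 × 275 = 550 mm; section modulus (unit throat) S = 2 × L²/6 = 25210 mm².
Direct shear f_v = P/L_w = 117×10³/550 = 212.7 N/mm.
Moment M = P × e = 117×10³ × 285 = 33345000 N·mm; bending f_b = M/S = 1323 N/mm.
f_max = √(f_v² + f_b²) = √(212.7² + 1323²) = 1340 N/mm.
φr_n = 0.75 × 0.6 × 620 × (0.707 × 6) = 1184 N/mm → NOT adequate.

f_max ≈ 1340 N/mm; NOT adequate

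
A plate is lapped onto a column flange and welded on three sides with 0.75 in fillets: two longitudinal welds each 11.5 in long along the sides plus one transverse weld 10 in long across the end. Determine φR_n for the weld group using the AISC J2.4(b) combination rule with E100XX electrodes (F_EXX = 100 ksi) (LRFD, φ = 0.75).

φR_n ≈ 824 kips

t_e = 0.707 × 0.75 = 0.5302 in.
R_nwl = 0.6 × 100 × 0.5302 × 23 = 731.7 kips (longitudinal, 2 welds).
R_nwt = 0.6 × 100 × 0.5302 × 10 = 318.2 kips (transverse, base value).
(i) R_nwl + R_nwt = 1050 kips; (ii) 0.85 R_nwl + 1.5 R_nwt = 1099 kips.
R_n = max = 1099 kips [governs: (ii)]; φR_n = 824.4 kips.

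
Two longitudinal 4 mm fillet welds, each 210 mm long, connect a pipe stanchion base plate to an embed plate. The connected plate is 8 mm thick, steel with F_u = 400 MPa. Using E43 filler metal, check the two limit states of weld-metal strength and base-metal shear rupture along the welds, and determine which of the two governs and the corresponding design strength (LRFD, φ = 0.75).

φR_n ≈ 230 kN (weld metal governs)

E43XX → F_EXX = 430 MPa.
t_e = 0.707 × 4 = 2.828 mm; L = 420 mm.
Weld metal: φR_n = 0.75 × 0.6 × 430 × 2.828 × 420 × 10⁻³ = 229.8 kN.
Base metal (shear rupture): φR_n = 0.75 × 0.6 × 400 × 8 × 420 × 10⁻³ = 604.8 kN.
Governing: weld metal.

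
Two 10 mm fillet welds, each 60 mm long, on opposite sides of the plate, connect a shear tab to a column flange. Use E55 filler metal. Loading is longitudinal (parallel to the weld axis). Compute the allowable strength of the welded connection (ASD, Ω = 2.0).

E55XX → F_EXX = 550 MPa.
Effective throat t_e = 0.707 × 10 = 7.07 mm.
Total length L = 120 mm; A_we = 7.07 × 120 = 848.4 mm².
F_nw = 0.6 F_EXX = 0.6 × 550 = 330 MPa.
R_n = 330 × 848.4 × 10⁻³ = 280 kN; R_n/Ω = 280/2.0 = 140 kN.

R_n/Ω ≈ 140 kN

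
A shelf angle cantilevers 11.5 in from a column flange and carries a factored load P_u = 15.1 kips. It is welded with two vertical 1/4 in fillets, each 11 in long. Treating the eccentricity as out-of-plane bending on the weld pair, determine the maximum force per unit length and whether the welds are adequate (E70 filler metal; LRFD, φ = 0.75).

f_max ≈ 4.36 kip/in; adequate

E70XX → F_EXX = 70 ksi.
L_w = 2 × 11 = 22 in; section modulus (unit throat) S = 2 × L²/6 = 40.33 in².
Direct shear f_v = P/L_w = 15.1/22 = 0.6864 kip/in.
Moment M = P × e = 15.1 × 11.5 = 173.65 kip·in; bending f_b = M/S = 4.305 kip/in.
f_max = √(f_v² + f_b²) = √(0.6864² + 4.305²) = 4.36 kip/in.
φr_n = 0.75 × 0.6 × 70 × (0.707 × 0.25) = 5.568 kip/in → adequate.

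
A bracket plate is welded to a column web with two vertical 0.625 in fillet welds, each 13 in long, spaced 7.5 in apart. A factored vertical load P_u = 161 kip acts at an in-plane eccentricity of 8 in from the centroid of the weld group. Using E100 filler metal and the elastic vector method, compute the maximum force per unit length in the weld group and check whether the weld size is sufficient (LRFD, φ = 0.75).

E100XX → F_EXX = 100 ksi.
Total weld length L_w = 26 in. Treat welds as unit-width lines.
Polar moment about centroid: J = 2[d³/12 + d(b/2)²] = 2[13³/12 + 13×3.75²] = 731.8 in³.
Direct shear f_v = P/L_w = 161 / 26 = 6.192 kip/in (vertical).
Torsion M = P·e = 161 × 8 = 1288 kip·in.
Critical point at (x, y) = (3.75, 6.5) from centroid. f_tx = M·y/J = 11.44 kip/in; f_ty = M·x/J = 6.6 kip/in.
Resultant f_max = √[f_tx² + (f_v + f_ty)²] = √[11.44² + (6.192 + 6.6)²] = 17.16 kip/in.
Capacity per unit length: φr_n = 0.75 × 0.6 × 100 × (0.707 × 0.625) = 19.88 kip/in.
17.16 ≤ 19.88 → adequate.

f_max ≈ 17.2 kip/in; adequate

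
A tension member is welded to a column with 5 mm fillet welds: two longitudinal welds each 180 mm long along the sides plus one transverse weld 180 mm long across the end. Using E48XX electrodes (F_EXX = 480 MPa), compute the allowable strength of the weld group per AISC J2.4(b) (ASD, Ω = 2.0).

R_n/Ω ≈ 293 kN

t_e = 0.707 × 5 = 3.535 mm.
R_nwl = 0.6 × 480 × 3.535 × 360 × 10⁻³ = 366.5 kN (longitudinal, 2 welds).
R_nwt = 0.6 × 480 × 3.535 × 180 × 10⁻³ = 183.3 kN (transverse, base value).
(i) R_nwl + R_nwt = 549.8 kN; (ii) 0.85 R_nwl + 1.5 R_nwt = 586.4 kN.
R_n = max = 586.4 kN [governs: (ii)]; R_n/Ω = 293.2 kN.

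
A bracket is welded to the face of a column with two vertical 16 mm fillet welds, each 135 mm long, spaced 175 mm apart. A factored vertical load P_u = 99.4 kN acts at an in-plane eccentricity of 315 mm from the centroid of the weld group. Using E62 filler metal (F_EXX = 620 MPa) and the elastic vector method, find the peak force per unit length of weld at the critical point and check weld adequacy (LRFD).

Total weld length L_w = 270 mm. Treat welds as unit-width lines.
Polar moment about centroid: J = 2[d³/12 + d(b/2)²] = 2[135³/12 + 135×87.5²] = 2477000 mm³.
Direct shear f_v = P/L_w = 99.4×10³ / 270 = 368.1 N/mm (vertical).
Torsion M = P·e = 99.4×10³ × 315 = 31311000 N·mm.
Critical point at (x, y) = (87.5, 67.5) from centroid. f_tx = M·y/J = 853.2 N/mm; f_ty = M·x/J = 1106 N/mm.
Resultant f_max = √[f_tx² + (f_v + f_ty)²] = √[853.2² + (368.1 + 1106)²] = 1703 N/mm.
Capacity per unit length: φr_n = 0.75 × 0.6 × 620 × (0.707 × 16) = 3156 N/mm.
1703 ≤ 3156 → adequate.

f_max ≈ 1700 N/mm; adequate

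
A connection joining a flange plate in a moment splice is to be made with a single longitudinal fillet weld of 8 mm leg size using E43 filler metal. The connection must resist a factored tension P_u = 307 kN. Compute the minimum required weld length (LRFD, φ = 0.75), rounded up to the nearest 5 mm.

L = 285 mm

E43XX → F_EXX = 430 MPa.
Throat t_e = 0.707 × 8 = 5.656 mm.
φr_n = 0.75 × 0.6 × 430 × 5.656 × 10⁻³ = 1.094 kN/mm.
L_req = P_u / φr_n = 307 / 1.094 = 280.5 mm total.
Round up → use L = 285 mm.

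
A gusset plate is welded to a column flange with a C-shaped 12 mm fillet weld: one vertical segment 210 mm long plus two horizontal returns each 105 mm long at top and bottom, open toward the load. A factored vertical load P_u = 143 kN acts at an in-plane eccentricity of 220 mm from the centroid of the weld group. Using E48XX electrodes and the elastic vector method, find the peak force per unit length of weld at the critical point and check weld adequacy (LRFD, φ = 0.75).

f_max ≈ 1390 N/mm; adequate

E48XX → F_EXX = 480 MPa.
Total weld length L_w = 420 mm. Treat welds as unit-width lines.
Centroid: x̄ = 2×105×52.5 / 420 = 26.25 mm from the vertical weld.
Polar moment about centroid: J = I_x + I_y = [210³/12 + 2×105×105²] + [210×26.25² + 2(105³/12 + 105×26.25²)] = 3569000 mm³.
Direct shear f_v = P/L_w = 143×10³ / 420 = 340.5 N/mm (vertical).
Torsion M = P·e = 143×10³ × 220 = 31460000 N·mm.
Critical point at (x, y) = (78.75, 105) from centroid. f_tx = M·y/J = 925.5 N/mm; f_ty = M·x/J = 694.1 N/mm.
Resultant f_max = √[f_tx² + (f_v + f_ty)²] = √[925.5² + (340.5 + 694.1)²] = 1388 N/mm.
Capacity per unit length: φr_n = 0.75 × 0.6 × 480 × (0.707 × 12) = 1833 N/mm.
1388 ≤ 1833 → adequate.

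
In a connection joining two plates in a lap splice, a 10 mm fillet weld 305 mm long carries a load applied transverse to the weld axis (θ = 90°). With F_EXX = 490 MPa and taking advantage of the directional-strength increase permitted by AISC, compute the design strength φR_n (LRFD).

φR_n ≈ 713 kN

t_e = 0.707 × 10 = 7.07 mm; A_we = 7.07 × 305 = 2156 mm².
Directional factor: 1.0 + 0.5 sin^1.5(90°) = 1.5.
F_nw = 0.6 × 490 × 1.5 = 441 MPa.
φR_n = 0.75 × 441 × 2156 × 10⁻³ = 713.2 kN.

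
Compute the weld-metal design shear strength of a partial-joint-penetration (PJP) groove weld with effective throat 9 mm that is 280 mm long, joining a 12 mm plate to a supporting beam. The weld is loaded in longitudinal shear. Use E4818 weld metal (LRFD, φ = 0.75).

φR_n ≈ 544 kN

E48XX → F_EXX = 480 MPa.
Effective throat (given) t_e = 9 mm.
A_we = 9 × 280 = 2520 mm².
F_nw = 0.6 F_EXX = 288 MPa.
φR_n = 0.75 × 288 × 2520 × 10⁻³ = 544.3 kN.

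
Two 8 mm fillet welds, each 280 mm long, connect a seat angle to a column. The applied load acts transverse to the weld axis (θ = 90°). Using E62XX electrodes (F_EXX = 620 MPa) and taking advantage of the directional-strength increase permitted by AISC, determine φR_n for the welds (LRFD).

t_e = 0.707 × 8 = 5.656 mm; A_we = 5.656 × 560 = 3167 mm².
Directional factor: 1.0 + 0.5 sin^1.5(90°) = 1.5.
F_nw = 0.6 × 620 × 1.5 = 558 MPa.
φR_n = 0.75 × 558 × 3167 × 10⁻³ = 1326 kN.

φR_n ≈ 1330 kN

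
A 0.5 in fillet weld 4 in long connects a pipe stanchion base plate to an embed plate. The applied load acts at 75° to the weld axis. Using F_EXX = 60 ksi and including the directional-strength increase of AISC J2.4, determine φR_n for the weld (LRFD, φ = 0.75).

φR_n ≈ 56.3 kip

t_e = 0.707 × 0.5 = 0.3535 in; A_we = 0.3535 × 4 = 1.414 in².
Directional factor: 1.0 + 0.5 sin^1.5(75°) = 1.475.
F_nw = 0.6 × 60 × 1.475 = 53.09 ksi.
φR_n = 0.75 × 53.09 × 1.414 = 56.3 kip.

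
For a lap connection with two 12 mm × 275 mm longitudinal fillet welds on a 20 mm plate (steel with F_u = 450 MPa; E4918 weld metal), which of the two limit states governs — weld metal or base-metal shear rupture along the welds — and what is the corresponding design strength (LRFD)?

φR_n ≈ 1030 kN (weld metal governs)

E49XX → F_EXX = 490 MPa.
t_e = 0.707 × 12 = 8.484 mm; L = 550 mm.
Weld metal: φR_n = 0.75 × 0.6 × 490 × 8.484 × 550 × 10⁻³ = 1029 kN.
Base metal (shear rupture): φR_n = 0.75 × 0.6 × 450 × 20 × 550 × 10⁻³ = 2228 kN.
Governing: weld metal.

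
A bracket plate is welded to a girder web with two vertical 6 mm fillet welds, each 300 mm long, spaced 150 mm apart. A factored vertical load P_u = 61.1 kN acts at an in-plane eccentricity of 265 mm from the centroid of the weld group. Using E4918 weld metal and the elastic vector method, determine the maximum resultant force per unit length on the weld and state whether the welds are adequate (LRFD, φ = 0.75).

E49XX → F_EXX = 490 MPa.
Total weld length L_w = 600 mm. Treat welds as unit-width lines.
Polar moment about centroid: J = 2[d³/12 + d(b/2)²] = 2[300³/12 + 300×75²] = 7875000 mm³.
Direct shear f_v = P/L_w = 61.1×10³ / 600 = 101.8 N/mm (vertical).
Torsion M = P·e = 61.1×10³ × 265 = 16192000 N·mm.
Critical point at (x, y) = (75, 150) from centroid. f_tx = M·y/J = 308.4 N/mm; f_ty = M·x/J = 154.2 N/mm.
Resultant f_max = √[f_tx² + (f_v + f_ty)²] = √[308.4² + (101.8 + 154.2)²] = 400.8 N/mm.
Capacity per unit length: φr_n = 0.75 × 0.6 × 490 × (0.707 × 6) = 935.4 N/mm.
400.8 ≤ 935.4 → adequate.

f_max ≈ 401 N/mm; adequate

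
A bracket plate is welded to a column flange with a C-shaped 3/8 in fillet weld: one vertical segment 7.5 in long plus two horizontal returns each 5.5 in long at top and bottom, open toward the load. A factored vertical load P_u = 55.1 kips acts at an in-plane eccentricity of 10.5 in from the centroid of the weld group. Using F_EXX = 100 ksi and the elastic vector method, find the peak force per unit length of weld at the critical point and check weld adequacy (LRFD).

f_max ≈ 14.7 kip/in; NOT adequate

Total weld length L_w = 18.5 in. Treat welds as unit-width lines.
Centroid: x̄ = 2×5.5×2.75 / 18.5 = 1.635 in from the vertical weld.
Polar moment about centroid: J = I_x + I_y = [7.5³/12 + 2×5.5×3.75²] + [7.5×1.635² + 2(5.5³/12 + 5.5×1.115²)] = 251.3 in³.
Direct shear f_v = P/L_w = 55.1 / 18.5 = 2.978 kip/in (vertical).
Torsion M = P·e = 55.1 × 10.5 = 578.55 kip·in.
Critical point at (x, y) = (3.865, 3.75) from centroid. f_tx = M·y/J = 8.633 kip/in; f_ty = M·x/J = 8.898 kip/in.
Resultant f_max = √[f_tx² + (f_v + f_ty)²] = √[8.633² + (2.978 + 8.898)²] = 14.68 kip/in.
Capacity per unit length: φr_n = 0.75 × 0.6 × 100 × (0.707 × 0.375) = 11.93 kip/in.
14.68 > 11.93 → NOT adequate.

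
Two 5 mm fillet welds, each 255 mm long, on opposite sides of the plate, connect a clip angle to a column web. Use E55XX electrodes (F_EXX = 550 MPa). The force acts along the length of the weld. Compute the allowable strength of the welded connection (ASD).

R_n/Ω ≈ 297 kN

Effective throat t_e = 0.707 × 5 = 3.535 mm.
Total length L = 510 mm; A_we = 3.535 × 510 = 1803 mm².
F_nw = 0.6 F_EXX = 0.6 × 550 = 330 MPa.
R_n = 330 × 1803 × 10⁻³ = 594.9 kN; R_n/Ω = 594.9/2.0 = 297.5 kN.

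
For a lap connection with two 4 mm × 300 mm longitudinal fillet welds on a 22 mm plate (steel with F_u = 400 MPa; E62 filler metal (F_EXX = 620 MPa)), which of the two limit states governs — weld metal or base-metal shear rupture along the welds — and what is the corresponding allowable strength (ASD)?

t_e = 0.707 × 4 = 2.828 mm; L = 600 mm.
Weld metal: R_n/Ω = (1/2.0) × 0.6 × 620 × 2.828 × 600 × 10⁻³ = 315.6 kN.
Base metal (shear rupture): R_n/Ω = (1/2.0) × 0.6 × 400 × 22 × 600 × 10⁻³ = 1584 kN.
Governing: weld metal.

R_n/Ω ≈ 316 kN (weld metal governs)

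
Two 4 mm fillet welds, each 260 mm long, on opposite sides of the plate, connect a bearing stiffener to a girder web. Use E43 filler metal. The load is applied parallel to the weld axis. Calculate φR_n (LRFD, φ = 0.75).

E43XX → F_EXX = 430 MPa.
Effective throat t_e = 0.707 × 4 = 2.828 mm.
Total length L = 520 mm; A_we = 2.828 × 520 = 1471 mm².
F_nw = 0.6 F_EXX = 0.6 × 430 = 258 MPa.
φR_n = 0.75 × 258 × 1471 × 10⁻³ = 284.6 kN.

φR_n ≈ 285 kN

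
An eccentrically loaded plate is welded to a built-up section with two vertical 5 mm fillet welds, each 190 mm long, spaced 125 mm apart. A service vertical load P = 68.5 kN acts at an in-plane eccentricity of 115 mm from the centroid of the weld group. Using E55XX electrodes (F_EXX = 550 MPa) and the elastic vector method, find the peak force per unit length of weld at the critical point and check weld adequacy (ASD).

f_max ≈ 465 N/mm; adequate

Total weld length L_w = 380 mm. Treat welds as unit-width lines.
Polar moment about centroid: J = 2[d³/12 + d(b/2)²] = 2[190³/12 + 190×62.5²] = 2628000 mm³.
Direct shear f_v = P/L_w = 68.5×10³ / 380 = 180.3 N/mm (vertical).
Torsion M = P·e = 68.5×10³ × 115 = 7877500 N·mm.
Critical point at (x, y) = (62.5, 95) from centroid. f_tx = M·y/J = 284.8 N/mm; f_ty = M·x/J = 187.4 N/mm.
Resultant f_max = √[f_tx² + (f_v + f_ty)²] = √[284.8² + (180.3 + 187.4)²] = 465.1 N/mm.
Capacity per unit length: r_n/Ω = (1/2.0) × 0.6 × 550 × (0.707 × 5) = 583.3 N/mm.
465.1 ≤ 583.3 → adequate.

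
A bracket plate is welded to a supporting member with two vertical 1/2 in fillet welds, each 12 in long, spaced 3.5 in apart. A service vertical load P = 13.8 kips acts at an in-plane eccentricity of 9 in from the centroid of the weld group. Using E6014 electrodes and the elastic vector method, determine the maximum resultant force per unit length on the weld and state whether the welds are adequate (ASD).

f_max ≈ 2.37 kip/in; adequate

E60XX → F_EXX = 60 ksi.
Total weld length L_w = 24 in. Treat welds as unit-width lines.
Polar moment about centroid: J = 2[d³/12 + d(b/2)²] = 2[12³/12 + 12×1.75²] = 361.5 in³.
Direct shear f_v = P/L_w = 13.8 / 24 = 0.575 kip/in (vertical).
Torsion M = P·e = 13.8 × 9 = 124.2 kip·in.
Critical point at (x, y) = (1.75, 6) from centroid. f_tx = M·y/J = 2.061 kip/in; f_ty = M·x/J = 0.6012 kip/in.
Resultant f_max = √[f_tx² + (f_v + f_ty)²] = √[2.061² + (0.575 + 0.6012)²] = 2.373 kip/in.
Capacity per unit length: r_n/Ω = (1/2.0) × 0.6 × 60 × (0.707 × 0.5) = 6.363 kip/in.
2.373 ≤ 6.363 → adequate.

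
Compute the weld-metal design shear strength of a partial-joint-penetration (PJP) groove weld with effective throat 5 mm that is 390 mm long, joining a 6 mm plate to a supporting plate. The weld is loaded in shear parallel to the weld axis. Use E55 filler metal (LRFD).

φR_n ≈ 483 kN

E55XX → F_EXX = 550 MPa.
Effective throat (given) t_e = 5 mm.
A_we = 5 × 390 = 1950 mm².
F_nw = 0.6 F_EXX = 330 MPa.
φR_n = 0.75 × 330 × 1950 × 10⁻³ = 482.6 kN.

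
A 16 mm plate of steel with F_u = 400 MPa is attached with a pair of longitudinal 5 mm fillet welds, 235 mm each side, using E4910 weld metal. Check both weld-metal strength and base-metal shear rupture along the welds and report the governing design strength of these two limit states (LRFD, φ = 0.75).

φR_n ≈ 366 kN (weld metal governs)

E49XX → F_EXX = 490 MPa.
t_e = 0.707 × 5 = 3.535 mm; L = 470 mm.
Weld metal: φR_n = 0.75 × 0.6 × 490 × 3.535 × 470 × 10⁻³ = 366.3 kN.
Base metal (shear rupture): φR_n = 0.75 × 0.6 × 400 × 16 × 470 × 10⁻³ = 1354 kN.
Governing: weld metal.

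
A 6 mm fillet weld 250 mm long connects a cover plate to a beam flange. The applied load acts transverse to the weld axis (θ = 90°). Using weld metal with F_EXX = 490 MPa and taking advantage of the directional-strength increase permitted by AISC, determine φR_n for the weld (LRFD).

φR_n ≈ 351 kN

t_e = 0.707 × 6 = 4.242 mm; A_we = 4.242 × 250 = 1060 mm².
Directional factor: 1.0 + 0.5 sin^1.5(90°) = 1.5.
F_nw = 0.6 × 490 × 1.5 = 441 MPa.
φR_n = 0.75 × 441 × 1060 × 10⁻³ = 350.8 kN.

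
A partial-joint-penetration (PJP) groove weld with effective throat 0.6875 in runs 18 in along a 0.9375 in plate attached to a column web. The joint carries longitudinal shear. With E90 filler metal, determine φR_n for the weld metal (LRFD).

φR_n ≈ 501 kips

E90XX → F_EXX = 90 ksi.
Effective throat (given) t_e = 0.6875 in.
A_we = 0.6875 × 18 = 12.38 in².
F_nw = 0.6 F_EXX = 54 ksi.
φR_n = 0.75 × 54 × 12.38 = 501.2 kips.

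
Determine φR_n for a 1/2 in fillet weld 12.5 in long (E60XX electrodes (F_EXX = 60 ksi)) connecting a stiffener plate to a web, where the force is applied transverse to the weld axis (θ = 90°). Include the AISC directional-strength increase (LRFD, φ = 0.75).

φR_n ≈ 179 kip

t_e = 0.707 × 0.5 = 0.3535 in; A_we = 0.3535 × 12.5 = 4.419 in².
Directional factor: 1.0 + 0.5 sin^1.5(90°) = 1.5.
F_nw = 0.6 × 60 × 1.5 = 54 ksi.
φR_n = 0.75 × 54 × 4.419 = 179 kip.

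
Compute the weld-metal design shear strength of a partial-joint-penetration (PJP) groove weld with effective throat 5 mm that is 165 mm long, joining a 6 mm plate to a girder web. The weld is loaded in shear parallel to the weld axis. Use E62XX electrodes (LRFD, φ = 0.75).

E62XX → F_EXX = 620 MPa.
Effective throat (given) t_e = 5 mm.
A_we = 5 × 165 = 825 mm².
F_nw = 0.6 F_EXX = 372 MPa.
φR_n = 0.75 × 372 × 825 × 10⁻³ = 230.2 kN.

φR_n ≈ 230 kN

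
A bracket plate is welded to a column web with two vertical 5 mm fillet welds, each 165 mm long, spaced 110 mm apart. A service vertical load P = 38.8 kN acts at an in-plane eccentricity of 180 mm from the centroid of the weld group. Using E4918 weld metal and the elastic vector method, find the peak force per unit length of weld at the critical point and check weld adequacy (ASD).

f_max ≈ 472 N/mm; adequate

E49XX → F_EXX = 490 MPa.
Total weld length L_w = 330 mm. Treat welds as unit-width lines.
Polar moment about centroid: J = 2[d³/12 + d(b/2)²] = 2[165³/12 + 165×55²] = 1747000 mm³.
Direct shear f_v = P/L_w = 38.8×10³ / 330 = 117.6 N/mm (vertical).
Torsion M = P·e = 38.8×10³ × 180 = 6984000 N·mm.
Critical point at (x, y) = (55, 82.5) from centroid. f_tx = M·y/J = 329.8 N/mm; f_ty = M·x/J = 219.9 N/mm.
Resultant f_max = √[f_tx² + (f_v + f_ty)²] = √[329.8² + (117.6 + 219.9)²] = 471.9 N/mm.
Capacity per unit length: r_n/Ω = (1/2.0) × 0.6 × 490 × (0.707 × 5) = 519.6 N/mm.
471.9 ≤ 519.6 → adequate.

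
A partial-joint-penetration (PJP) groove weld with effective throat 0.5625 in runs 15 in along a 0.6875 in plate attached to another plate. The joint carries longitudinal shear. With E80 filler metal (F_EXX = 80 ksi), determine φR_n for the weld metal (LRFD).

Effective throat (given) t_e = 0.5625 in.
A_we = 0.5625 × 15 = 8.438 in².
F_nw = 0.6 F_EXX = 48 ksi.
φR_n = 0.75 × 48 × 8.438 = 303.8 kips.

φR_n ≈ 304 kips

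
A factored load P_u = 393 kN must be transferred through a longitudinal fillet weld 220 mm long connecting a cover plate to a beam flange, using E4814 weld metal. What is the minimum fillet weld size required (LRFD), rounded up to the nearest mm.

E48XX → F_EXX = 480 MPa.
Total weld length L = 220 mm.
Required throat t_e = P_u / (φ × 0.6 F_EXX × L) = 393 / (0.75 × 0.6 × 480 × 220 × 10⁻³) = 8.27 mm.
Required leg w = t_e / 0.707 = 11.7 mm → use 12 mm.

w = 12 mm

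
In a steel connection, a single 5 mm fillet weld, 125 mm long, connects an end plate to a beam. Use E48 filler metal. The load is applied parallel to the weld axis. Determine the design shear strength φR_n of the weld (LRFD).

φR_n ≈ 95.4 kN

E48XX → F_EXX = 480 MPa.
Effective throat t_e = 0.707 × 5 = 3.535 mm.
Total length L = 125 mm; A_we = 3.535 × 125 = 441.9 mm².
F_nw = 0.6 F_EXX = 0.6 × 480 = 288 MPa.
φR_n = 0.75 × 288 × 441.9 × 10⁻³ = 95.44 kN.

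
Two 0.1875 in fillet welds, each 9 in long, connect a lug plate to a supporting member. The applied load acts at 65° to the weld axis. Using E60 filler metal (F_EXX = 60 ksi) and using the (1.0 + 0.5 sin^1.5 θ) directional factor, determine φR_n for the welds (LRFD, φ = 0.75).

t_e = 0.707 × 0.1875 = 0.1326 in; A_we = 0.1326 × 18 = 2.386 in².
Directional factor: 1.0 + 0.5 sin^1.5(65°) = 1.431.
F_nw = 0.6 × 60 × 1.431 = 51.53 ksi.
φR_n = 0.75 × 51.53 × 2.386 = 92.22 kips.

φR_n ≈ 92.2 kips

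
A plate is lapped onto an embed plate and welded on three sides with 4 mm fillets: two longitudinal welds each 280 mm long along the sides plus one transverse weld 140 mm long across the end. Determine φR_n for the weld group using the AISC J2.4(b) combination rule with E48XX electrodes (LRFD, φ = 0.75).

E48XX → F_EXX = 480 MPa.
t_e = 0.707 × 4 = 2.828 mm.
R_nwl = 0.6 × 480 × 2.828 × 560 × 10⁻³ = 456.1 kN (longitudinal, 2 welds).
R_nwt = 0.6 × 480 × 2.828 × 140 × 10⁻³ = 114 kN (transverse, base value).
(i) R_nwl + R_nwt = 570.1 kN; (ii) 0.85 R_nwl + 1.5 R_nwt = 558.7 kN.
R_n = max = 570.1 kN [governs: (i)]; φR_n = 427.6 kN.

φR_n ≈ 428 kN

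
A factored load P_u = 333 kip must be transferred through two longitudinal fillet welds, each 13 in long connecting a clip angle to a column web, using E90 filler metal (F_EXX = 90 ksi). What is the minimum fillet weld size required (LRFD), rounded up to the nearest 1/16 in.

Total weld length L = 26 in.
Required throat t_e = P_u / (φ × 0.6 F_EXX × L) = 333 / (0.75 × 0.6 × 90 × 26) = 0.3162 in.
Required leg w = t_e / 0.707 = 0.4473 in → use 1/2 in.

w = 1/2 in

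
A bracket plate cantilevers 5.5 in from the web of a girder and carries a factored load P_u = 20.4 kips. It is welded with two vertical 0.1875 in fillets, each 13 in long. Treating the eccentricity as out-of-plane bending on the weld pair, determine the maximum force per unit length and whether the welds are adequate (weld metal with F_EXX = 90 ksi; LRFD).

f_max ≈ 2.14 kip/in; adequate

L_w = 2 × 13 = 26 in; section modulus (unit throat) S = 2 × L²/6 = 56.33 in².
Direct shear f_v = P/L_w = 20.4/26 = 0.7846 kip/in.
Moment M = P × e = 20.4 × 5.5 = 112.2 kip·in; bending f_b = M/S = 1.992 kip/in.
f_max = √(f_v² + f_b²) = √(0.7846² + 1.992²) = 2.141 kip/in.
φr_n = 0.75 × 0.6 × 90 × (0.707 × 0.1875) = 5.369 kip/in → adequate.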